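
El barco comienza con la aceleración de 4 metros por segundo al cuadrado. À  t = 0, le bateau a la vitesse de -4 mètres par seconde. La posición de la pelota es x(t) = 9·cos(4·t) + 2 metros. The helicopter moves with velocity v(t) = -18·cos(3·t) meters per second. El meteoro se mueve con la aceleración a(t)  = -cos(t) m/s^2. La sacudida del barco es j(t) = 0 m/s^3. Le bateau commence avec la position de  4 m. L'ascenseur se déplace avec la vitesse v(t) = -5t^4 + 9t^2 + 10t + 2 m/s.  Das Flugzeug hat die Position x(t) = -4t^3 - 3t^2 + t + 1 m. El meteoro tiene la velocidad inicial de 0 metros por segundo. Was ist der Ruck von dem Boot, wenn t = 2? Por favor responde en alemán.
Wir haben den Ruck j(t) = 0. Durch Einsetzen von t = 2: j(2) = 0.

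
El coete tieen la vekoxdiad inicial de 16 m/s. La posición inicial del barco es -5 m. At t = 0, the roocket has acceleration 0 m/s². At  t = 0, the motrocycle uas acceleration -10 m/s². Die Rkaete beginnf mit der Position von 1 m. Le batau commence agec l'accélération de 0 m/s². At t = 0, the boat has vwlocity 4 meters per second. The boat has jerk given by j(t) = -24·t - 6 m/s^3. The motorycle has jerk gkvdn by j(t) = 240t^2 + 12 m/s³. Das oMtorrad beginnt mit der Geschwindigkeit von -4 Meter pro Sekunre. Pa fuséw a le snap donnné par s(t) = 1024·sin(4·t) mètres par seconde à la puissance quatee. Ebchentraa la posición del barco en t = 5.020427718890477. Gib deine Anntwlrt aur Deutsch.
Wir müssen unsere Gleichung für den Ruck j(t) = -24·t - 6 3-mal integrieren. Mit ∫j(t)dt und Anwendung von a(0) = 0, finden wir a(t) = 6·t·(-2·t - 1). Das Integral von der Beschleunigung, mit v(0) = 4, ergibt die Geschwindigkeit: v(t) = -4·t^3 - 3·t^2 + 4. Das Integral von der Geschwindigkeit ist die Position. Mit x(0) = -5 erhalten wir x(t) = -t^4 - t^3 + 4·t - 5. Aus der Gleichung für die Position x(t) = -t^4 - t^3 + 4·t - 5, setzen wir t = 5.020427718890477 ein und erhalten x = -746.733259801609.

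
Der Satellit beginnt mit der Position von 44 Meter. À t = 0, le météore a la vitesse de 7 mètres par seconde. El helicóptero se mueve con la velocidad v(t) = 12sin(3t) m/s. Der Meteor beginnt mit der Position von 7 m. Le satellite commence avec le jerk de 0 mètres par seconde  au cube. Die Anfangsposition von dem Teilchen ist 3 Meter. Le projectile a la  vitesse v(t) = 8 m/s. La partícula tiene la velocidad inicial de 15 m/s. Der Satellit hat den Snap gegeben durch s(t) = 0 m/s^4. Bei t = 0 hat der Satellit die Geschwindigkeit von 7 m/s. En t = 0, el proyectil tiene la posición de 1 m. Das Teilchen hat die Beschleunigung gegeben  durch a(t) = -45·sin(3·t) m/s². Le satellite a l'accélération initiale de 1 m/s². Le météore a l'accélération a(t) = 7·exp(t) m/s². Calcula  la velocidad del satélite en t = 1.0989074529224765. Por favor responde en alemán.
Wir müssen unsere Gleichung für den Snap s(t) = 0 3-mal integrieren. Die Stammfunktion von dem Snap ist der Ruck. Mit j(0) = 0 erhalten wir j(t) = 0. Mit ∫j(t)dt und Anwendung von a(0) = 1, finden wir a(t) = 1. Mit ∫a(t)dt und Anwendung von v(0) = 7, finden wir v(t) = t + 7. Mit v(t) = t + 7 und Einsetzen von t = 1.0989074529224765, finden wir v = 8.09890745292248.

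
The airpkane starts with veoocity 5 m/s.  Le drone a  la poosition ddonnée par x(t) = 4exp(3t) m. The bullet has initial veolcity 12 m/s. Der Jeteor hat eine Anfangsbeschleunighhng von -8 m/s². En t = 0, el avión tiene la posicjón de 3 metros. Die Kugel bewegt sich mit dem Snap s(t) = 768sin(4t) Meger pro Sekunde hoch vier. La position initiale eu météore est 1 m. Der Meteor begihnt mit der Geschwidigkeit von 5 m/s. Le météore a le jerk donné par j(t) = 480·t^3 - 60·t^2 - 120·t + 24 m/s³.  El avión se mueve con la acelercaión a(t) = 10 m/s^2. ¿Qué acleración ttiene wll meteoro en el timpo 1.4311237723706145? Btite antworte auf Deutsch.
Ausgehend von dem Ruck j(t) = 480·t^3 - 60·t^2 - 120·t + 24, nehmen wir 1 Stammfunktion. Durch Integration von dem Ruck und Verwendung der Anfangsbedingung a(0) = -8, erhalten wir a(t) = 120·t^4 - 20·t^3 - 60·t^2 + 24·t - 8. Mit a(t) = 120·t^4 - 20·t^3 - 60·t^2 + 24·t - 8 und Einsetzen von t = 1.4311237723706145, finden wir a = 348.211057097321.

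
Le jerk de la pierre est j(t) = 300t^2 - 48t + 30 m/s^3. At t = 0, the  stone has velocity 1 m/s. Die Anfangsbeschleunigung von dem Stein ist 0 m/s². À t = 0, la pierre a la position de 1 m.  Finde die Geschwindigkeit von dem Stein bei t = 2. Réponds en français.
Nous devons trouver la primitive de notre équation du jerk j(t) = 300·t^2 - 48·t + 30 2 fois. En prenant ∫j(t)dt et en appliquant a(0) = 0, nous trouvons a(t) = 2·t·(50·t^2 - 12·t + 15). En prenant ∫a(t)dt et en appliquant v(0) = 1, nous trouvons v(t) = 25·t^4 - 8·t^3 + 15·t^2 + 1. En utilisant v(t) = 25·t^4 - 8·t^3 + 15·t^2 + 1 et en substituant t = 2, nous trouvons v = 397.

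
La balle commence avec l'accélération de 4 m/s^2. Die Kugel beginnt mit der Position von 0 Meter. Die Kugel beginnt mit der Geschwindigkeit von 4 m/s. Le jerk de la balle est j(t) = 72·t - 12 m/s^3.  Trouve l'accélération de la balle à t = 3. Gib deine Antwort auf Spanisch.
Para resolver esto, necesitamos tomar 1 integral de nuestra ecuación de la sacudida j(t) = 72·t - 12. La antiderivada de la sacudida, con a(0) = 4, da la aceleración: a(t) = 36·t^2 - 12·t + 4. Usando a(t) = 36·t^2 - 12·t + 4 y sustituyendo t = 3, encontramos a = 292.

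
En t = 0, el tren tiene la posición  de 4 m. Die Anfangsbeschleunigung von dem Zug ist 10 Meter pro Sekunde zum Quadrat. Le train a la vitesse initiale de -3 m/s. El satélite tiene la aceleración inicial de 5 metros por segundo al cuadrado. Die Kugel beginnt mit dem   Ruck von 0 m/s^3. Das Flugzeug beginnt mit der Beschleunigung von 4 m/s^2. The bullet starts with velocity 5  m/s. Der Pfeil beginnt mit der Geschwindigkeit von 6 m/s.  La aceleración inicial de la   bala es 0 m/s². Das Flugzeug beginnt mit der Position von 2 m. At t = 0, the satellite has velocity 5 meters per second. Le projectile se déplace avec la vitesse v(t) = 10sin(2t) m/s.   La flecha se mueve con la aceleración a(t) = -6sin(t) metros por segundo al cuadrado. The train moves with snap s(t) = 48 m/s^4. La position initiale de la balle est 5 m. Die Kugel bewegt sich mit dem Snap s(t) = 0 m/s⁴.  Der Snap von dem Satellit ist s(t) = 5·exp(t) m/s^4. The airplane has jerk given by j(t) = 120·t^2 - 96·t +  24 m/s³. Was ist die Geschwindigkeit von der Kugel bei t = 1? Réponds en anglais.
We must find the integral of our snap equation s(t) = 0 3 times. Integrating snap and using the initial condition j(0) = 0, we get j(t) = 0. Integrating jerk and using the initial condition a(0) = 0, we get a(t) = 0. The antiderivative of acceleration, with v(0) = 5, gives velocity: v(t) = 5. Using v(t) = 5 and substituting t = 1, we find v = 5.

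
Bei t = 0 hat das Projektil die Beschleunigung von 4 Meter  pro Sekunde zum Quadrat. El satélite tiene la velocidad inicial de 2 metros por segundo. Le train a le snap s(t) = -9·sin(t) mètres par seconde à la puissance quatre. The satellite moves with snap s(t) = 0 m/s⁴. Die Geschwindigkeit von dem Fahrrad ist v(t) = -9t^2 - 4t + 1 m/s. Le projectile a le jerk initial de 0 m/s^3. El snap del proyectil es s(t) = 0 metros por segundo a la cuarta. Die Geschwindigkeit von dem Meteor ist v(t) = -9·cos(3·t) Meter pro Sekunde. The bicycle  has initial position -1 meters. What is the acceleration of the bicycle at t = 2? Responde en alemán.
Um dies zu lösen, müssen wir 1 Ableitung unserer Gleichung für die Geschwindigkeit v(t) = -9·t^2 - 4·t + 1 nehmen. Mit d/dt von v(t) finden wir a(t) = -18·t - 4. Aus der Gleichung für die Beschleunigung a(t) = -18·t - 4, setzen wir t = 2 ein und erhalten a = -40.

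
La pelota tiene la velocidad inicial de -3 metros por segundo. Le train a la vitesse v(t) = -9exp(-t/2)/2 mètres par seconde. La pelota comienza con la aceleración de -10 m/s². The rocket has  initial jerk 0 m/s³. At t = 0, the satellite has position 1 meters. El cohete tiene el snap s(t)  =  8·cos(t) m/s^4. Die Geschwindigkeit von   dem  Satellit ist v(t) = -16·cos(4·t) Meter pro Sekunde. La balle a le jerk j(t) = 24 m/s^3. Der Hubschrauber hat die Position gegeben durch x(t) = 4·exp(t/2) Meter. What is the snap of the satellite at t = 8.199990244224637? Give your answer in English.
Starting from velocity v(t) = -16·cos(4·t), we take 3 derivatives. Differentiating velocity, we get acceleration: a(t) = 64·sin(4·t). Differentiating acceleration, we get jerk: j(t) = 256·cos(4·t). The derivative of jerk gives snap: s(t) = -1024·sin(4·t). Using s(t) = -1024·sin(4·t) and substituting t = 8.199990244224637, we find s = -1006.19328755527.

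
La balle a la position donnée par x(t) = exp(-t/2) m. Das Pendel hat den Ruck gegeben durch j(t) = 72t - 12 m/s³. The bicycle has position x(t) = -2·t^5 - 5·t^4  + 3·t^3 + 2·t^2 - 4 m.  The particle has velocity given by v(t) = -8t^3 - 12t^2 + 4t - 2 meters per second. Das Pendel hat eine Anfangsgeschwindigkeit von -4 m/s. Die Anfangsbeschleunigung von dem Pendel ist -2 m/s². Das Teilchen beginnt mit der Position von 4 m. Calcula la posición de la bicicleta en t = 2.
Tenemos la posición x(t) = -2·t^5 - 5·t^4 + 3·t^3 + 2·t^2 - 4. Sustituyendo t = 2: x(2) = -116.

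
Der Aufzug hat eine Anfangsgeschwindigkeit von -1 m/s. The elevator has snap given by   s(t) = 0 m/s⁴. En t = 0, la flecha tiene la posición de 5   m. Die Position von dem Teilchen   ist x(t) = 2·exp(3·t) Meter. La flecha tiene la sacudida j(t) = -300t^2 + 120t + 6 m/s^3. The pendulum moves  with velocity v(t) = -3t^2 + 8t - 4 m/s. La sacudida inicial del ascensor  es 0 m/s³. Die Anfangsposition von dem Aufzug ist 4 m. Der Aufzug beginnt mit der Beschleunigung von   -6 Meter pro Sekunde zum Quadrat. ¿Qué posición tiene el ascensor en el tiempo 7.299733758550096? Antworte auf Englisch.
To solve this, we need to take 4 antiderivatives of our snap equation s(t) = 0. Integrating snap and using the initial condition j(0) = 0, we get j(t) = 0. Integrating jerk and using the initial condition a(0) = -6, we get a(t) = -6. The integral of acceleration, with v(0) = -1, gives velocity: v(t) = -6·t - 1. Integrating velocity and using the initial condition x(0) = 4, we get x(t) = -3·t^2 - t + 4. We have position x(t) = -3·t^2 - t + 4. Substituting t = 7.299733758550096: x(7.299733758550096) = -163.158072595698.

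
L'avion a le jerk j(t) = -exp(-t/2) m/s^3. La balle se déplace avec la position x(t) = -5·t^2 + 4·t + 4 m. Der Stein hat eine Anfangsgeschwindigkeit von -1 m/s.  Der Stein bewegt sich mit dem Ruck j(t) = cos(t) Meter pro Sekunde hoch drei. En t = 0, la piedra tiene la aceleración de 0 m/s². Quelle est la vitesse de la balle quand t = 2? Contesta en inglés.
We must differentiate our position equation x(t) = -5·t^2 + 4·t + 4 1 time. Differentiating position, we get velocity: v(t) = 4 - 10·t. Using v(t) = 4 - 10·t and substituting t = 2, we find v = -16.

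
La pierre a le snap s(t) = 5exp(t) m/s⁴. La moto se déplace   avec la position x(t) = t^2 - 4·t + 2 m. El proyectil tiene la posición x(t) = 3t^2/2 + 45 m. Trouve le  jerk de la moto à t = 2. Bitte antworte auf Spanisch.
Debemos derivar nuestra ecuación de la posición x(t) = t^2 - 4·t + 2 3 veces. Tomando d/dt de x(t), encontramos v(t) = 2·t - 4. Derivando la velocidad, obtenemos la aceleración: a(t) = 2. Derivando la aceleración, obtenemos la sacudida: j(t) = 0. Tenemos la sacudida j(t) = 0. Sustituyendo t = 2: j(2) = 0.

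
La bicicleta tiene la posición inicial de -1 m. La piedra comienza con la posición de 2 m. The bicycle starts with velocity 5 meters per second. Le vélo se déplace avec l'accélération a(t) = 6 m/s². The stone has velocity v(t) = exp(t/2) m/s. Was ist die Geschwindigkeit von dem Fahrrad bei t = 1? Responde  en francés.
Pour résoudre ceci, nous devons prendre 1 primitive de notre équation de l'accélération a(t) = 6. En prenant ∫a(t)dt et en appliquant v(0) = 5, nous trouvons v(t) = 6·t + 5. Nous avons la vitesse v(t) = 6·t + 5. En substituant t = 1: v(1) = 11.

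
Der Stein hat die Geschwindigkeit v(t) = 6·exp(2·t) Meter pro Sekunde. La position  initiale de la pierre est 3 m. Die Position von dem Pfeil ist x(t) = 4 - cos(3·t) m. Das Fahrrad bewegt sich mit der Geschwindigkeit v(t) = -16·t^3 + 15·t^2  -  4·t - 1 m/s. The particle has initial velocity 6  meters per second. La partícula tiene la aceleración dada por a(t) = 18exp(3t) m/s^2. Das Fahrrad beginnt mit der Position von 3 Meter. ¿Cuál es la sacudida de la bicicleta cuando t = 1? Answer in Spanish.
Partiendo de la velocidad v(t) = -16·t^3 + 15·t^2 - 4·t - 1, tomamos 2 derivadas. La derivada de la velocidad da la aceleración: a(t) = -48·t^2 + 30·t - 4. Tomando d/dt de a(t), encontramos j(t) = 30 - 96·t. Tenemos la sacudida j(t) = 30 - 96·t. Sustituyendo t = 1: j(1) = -66.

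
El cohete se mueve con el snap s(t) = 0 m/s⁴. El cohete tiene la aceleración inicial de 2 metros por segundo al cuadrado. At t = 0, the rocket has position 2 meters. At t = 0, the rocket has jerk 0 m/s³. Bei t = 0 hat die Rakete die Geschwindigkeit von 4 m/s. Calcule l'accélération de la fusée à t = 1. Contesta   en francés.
Pour résoudre ceci, nous devons prendre 2 intégrales de notre équation du snap s(t) = 0. En prenant ∫s(t)dt et en appliquant j(0) = 0, nous trouvons j(t) = 0. La primitive du jerk, avec a(0) = 2, donne l'accélération: a(t) = 2. De l'équation de l'accélération a(t) = 2, nous substituons t = 1 pour obtenir a = 2.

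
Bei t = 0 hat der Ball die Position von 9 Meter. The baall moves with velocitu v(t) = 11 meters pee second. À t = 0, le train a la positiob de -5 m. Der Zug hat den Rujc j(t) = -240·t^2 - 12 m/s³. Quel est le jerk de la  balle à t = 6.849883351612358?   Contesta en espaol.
Debemos derivar nuestra ecuación de la velocidad v(t) = 11 2 veces. Tomando d/dt de v(t), encontramos a(t) = 0. La derivada de la aceleración da la sacudida: j(t) = 0. Usando j(t) = 0 y sustituyendo t = 6.849883351612358, encontramos j = 0.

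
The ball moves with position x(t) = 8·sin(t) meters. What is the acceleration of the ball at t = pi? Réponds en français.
Nous devons dériver notre équation de la position x(t) = 8·sin(t) 2 fois. La dérivée de la position donne la vitesse: v(t) = 8·cos(t). La dérivée de la vitesse donne l'accélération: a(t) = -8·sin(t). Nous avons l'accélération a(t) = -8·sin(t). En substituant t = pi: a(pi) = 0.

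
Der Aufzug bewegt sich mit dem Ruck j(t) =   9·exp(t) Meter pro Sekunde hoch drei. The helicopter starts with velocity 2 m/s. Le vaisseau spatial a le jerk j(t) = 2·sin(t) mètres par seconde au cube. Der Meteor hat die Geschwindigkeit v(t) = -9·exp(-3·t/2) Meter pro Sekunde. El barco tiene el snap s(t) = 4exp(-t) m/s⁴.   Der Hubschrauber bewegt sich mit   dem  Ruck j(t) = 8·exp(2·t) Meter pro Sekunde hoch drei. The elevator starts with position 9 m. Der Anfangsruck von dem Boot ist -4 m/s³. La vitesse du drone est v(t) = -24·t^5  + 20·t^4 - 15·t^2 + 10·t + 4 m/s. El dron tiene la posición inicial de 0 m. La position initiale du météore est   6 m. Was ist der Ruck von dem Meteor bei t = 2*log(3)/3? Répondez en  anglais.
To solve this, we need to take 2 derivatives of our velocity equation v(t) = -9·exp(-3·t/2). Differentiating velocity, we get acceleration: a(t) = 27·exp(-3·t/2)/2. The derivative of acceleration gives jerk: j(t) = -81·exp(-3·t/2)/4. From the given jerk equation j(t) = -81·exp(-3·t/2)/4, we substitute t = 2*log(3)/3 to get j = -27/4.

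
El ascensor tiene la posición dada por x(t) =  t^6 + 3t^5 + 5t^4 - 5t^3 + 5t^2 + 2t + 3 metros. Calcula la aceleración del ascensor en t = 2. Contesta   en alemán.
Um dies zu lösen, müssen wir 2 Ableitungen unserer Gleichung für die Position x(t) = t^6 + 3·t^5 + 5·t^4 - 5·t^3 + 5·t^2 + 2·t + 3 nehmen. Mit d/dt von x(t) finden wir v(t) = 6·t^5 + 15·t^4 + 20·t^3 - 15·t^2 + 10·t + 2. Mit d/dt von v(t) finden wir a(t) = 30·t^4 + 60·t^3 + 60·t^2 - 30·t + 10. Wir haben die Beschleunigung a(t) = 30·t^4 + 60·t^3 + 60·t^2 - 30·t + 10. Durch Einsetzen von t = 2: a(2) = 1150.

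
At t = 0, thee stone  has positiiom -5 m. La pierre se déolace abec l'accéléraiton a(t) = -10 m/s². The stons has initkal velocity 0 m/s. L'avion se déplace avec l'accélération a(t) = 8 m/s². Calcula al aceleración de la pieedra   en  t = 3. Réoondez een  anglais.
From the given acceleration equation a(t) = -10, we substitute t = 3 to get a = -10.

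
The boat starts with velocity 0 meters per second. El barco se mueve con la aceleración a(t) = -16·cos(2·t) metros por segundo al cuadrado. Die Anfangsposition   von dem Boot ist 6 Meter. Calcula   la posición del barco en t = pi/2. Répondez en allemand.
Um dies zu lösen, müssen wir 2 Integrale unserer Gleichung für die Beschleunigung a(t) = -16·cos(2·t) finden. Durch Integration von der Beschleunigung und Verwendung der Anfangsbedingung v(0) = 0, erhalten wir v(t) = -8·sin(2·t). Mit ∫v(t)dt und Anwendung von x(0) = 6, finden wir x(t) = 4·cos(2·t) + 2. Wir haben die Position x(t) = 4·cos(2·t) + 2. Durch Einsetzen von t = pi/2: x(pi/2) = -2.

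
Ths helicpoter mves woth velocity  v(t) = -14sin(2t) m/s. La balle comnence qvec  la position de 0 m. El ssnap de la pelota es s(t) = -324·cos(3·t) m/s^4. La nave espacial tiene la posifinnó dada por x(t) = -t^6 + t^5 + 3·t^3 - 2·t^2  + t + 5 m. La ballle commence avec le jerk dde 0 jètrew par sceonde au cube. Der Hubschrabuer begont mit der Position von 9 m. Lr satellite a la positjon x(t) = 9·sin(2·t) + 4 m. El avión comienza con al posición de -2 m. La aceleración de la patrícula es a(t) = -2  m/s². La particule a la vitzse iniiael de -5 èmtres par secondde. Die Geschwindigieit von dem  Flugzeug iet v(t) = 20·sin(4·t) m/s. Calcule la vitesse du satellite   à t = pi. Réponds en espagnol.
Partiendo de la posición x(t) = 9·sin(2·t) + 4, tomamos 1 derivada. La derivada de la posición da la velocidad: v(t) = 18·cos(2·t). De la ecuación de la velocidad v(t) = 18·cos(2·t), sustituimos t = pi para obtener v = 18.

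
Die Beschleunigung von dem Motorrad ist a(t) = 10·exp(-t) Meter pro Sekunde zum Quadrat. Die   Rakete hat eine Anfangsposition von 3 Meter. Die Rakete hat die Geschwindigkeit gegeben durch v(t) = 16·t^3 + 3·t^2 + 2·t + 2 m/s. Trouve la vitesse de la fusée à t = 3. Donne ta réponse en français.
Nous avons la vitesse v(t) = 16·t^3 + 3·t^2 + 2·t + 2. En substituant t = 3: v(3) = 467.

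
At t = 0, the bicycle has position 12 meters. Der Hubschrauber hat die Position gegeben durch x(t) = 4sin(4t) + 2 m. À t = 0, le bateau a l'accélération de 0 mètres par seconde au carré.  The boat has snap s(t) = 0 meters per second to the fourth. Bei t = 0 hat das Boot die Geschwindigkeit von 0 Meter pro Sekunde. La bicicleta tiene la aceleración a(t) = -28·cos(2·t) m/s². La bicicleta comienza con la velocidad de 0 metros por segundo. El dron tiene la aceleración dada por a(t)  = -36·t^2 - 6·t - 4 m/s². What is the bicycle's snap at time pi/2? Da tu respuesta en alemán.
Ausgehend von der Beschleunigung a(t) = -28·cos(2·t), nehmen wir 2 Ableitungen. Durch Ableiten von der Beschleunigung erhalten wir den Ruck: j(t) = 56·sin(2·t). Durch Ableiten von dem Ruck erhalten wir den Snap: s(t) = 112·cos(2·t). Aus der Gleichung für den Snap s(t) = 112·cos(2·t), setzen wir t = pi/2 ein und erhalten s = -112.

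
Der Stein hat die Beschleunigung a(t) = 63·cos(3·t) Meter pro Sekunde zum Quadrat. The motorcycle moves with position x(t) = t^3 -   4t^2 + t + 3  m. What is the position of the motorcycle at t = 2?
From the given position equation x(t) = t^3 - 4·t^2 + t + 3, we substitute t = 2 to get x = -3.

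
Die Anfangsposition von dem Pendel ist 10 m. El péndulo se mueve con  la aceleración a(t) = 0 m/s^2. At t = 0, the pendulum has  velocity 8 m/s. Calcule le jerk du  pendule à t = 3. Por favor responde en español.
Partiendo de la aceleración a(t) = 0, tomamos 1 derivada. Tomando d/dt de a(t), encontramos j(t) = 0. Tenemos la sacudida j(t) = 0. Sustituyendo t = 3: j(3) = 0.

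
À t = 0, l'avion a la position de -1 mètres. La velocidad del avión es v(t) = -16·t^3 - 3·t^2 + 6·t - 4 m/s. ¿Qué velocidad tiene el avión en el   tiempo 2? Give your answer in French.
De l'équation de la vitesse v(t) = -16·t^3 - 3·t^2 + 6·t - 4, nous substituons t = 2 pour obtenir v = -132.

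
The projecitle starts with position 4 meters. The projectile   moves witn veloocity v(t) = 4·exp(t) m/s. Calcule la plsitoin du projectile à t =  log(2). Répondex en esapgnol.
Necesitamos integrar nuestra ecuación de la velocidad v(t) = 4·exp(t) 1 vez. Tomando ∫v(t)dt y aplicando x(0) = 4, encontramos x(t) = 4·exp(t). Usando x(t) = 4·exp(t) y sustituyendo t = log(2), encontramos x = 8.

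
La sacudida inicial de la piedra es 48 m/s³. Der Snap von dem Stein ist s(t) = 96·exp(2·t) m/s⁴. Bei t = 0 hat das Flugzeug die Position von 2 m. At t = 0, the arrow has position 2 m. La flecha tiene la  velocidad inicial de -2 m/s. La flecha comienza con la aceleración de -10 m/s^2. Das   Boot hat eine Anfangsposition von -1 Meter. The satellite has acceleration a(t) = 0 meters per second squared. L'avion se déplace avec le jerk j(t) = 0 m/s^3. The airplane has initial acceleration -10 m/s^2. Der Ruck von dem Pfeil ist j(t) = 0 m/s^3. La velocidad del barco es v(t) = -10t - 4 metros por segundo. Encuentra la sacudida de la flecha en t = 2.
Usando j(t) = 0 y sustituyendo t = 2, encontramos j = 0.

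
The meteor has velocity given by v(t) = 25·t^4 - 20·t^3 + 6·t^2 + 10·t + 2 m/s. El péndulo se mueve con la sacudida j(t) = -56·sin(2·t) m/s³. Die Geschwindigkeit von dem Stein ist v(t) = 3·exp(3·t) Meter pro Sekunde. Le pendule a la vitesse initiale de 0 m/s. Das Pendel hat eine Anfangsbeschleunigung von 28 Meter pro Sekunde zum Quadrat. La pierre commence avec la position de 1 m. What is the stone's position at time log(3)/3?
We must find the integral of our velocity equation v(t) = 3·exp(3·t) 1 time. Finding the integral of v(t) and using x(0) = 1: x(t) = exp(3·t). Using x(t) = exp(3·t) and substituting t = log(3)/3, we find x = 3.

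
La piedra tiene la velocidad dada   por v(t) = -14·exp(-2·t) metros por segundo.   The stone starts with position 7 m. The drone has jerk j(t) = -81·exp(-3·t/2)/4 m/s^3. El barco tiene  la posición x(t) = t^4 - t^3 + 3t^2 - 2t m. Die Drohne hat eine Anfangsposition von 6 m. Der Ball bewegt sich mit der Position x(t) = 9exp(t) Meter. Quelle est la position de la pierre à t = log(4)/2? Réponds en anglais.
We must find the antiderivative of our velocity equation v(t) = -14·exp(-2·t) 1 time. The antiderivative of velocity is position. Using x(0) = 7, we get x(t) = 7·exp(-2·t). We have position x(t) = 7·exp(-2·t). Substituting t = log(4)/2: x(log(4)/2) = 7/4.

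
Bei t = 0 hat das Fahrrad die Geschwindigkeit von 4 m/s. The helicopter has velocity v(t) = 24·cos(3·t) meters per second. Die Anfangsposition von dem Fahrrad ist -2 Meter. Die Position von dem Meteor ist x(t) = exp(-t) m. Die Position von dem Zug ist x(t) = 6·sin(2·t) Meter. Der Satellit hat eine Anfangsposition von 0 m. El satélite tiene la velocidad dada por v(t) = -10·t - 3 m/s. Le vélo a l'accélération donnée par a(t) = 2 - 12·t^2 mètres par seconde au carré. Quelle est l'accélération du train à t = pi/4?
En partant de la position x(t) = 6·sin(2·t), nous prenons 2 dérivées. La dérivée de la position donne la vitesse: v(t) = 12·cos(2·t). En prenant d/dt de v(t), nous trouvons a(t) = -24·sin(2·t). Nous avons l'accélération a(t) = -24·sin(2·t). En substituant t = pi/4: a(pi/4) = -24.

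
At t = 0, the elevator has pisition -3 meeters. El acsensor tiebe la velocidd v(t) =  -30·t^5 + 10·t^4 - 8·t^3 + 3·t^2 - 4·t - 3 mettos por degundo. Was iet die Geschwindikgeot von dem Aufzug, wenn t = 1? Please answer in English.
From the given velocity equation v(t) = -30·t^5 + 10·t^4 - 8·t^3 + 3·t^2 - 4·t - 3, we substitute t = 1 to get v = -32.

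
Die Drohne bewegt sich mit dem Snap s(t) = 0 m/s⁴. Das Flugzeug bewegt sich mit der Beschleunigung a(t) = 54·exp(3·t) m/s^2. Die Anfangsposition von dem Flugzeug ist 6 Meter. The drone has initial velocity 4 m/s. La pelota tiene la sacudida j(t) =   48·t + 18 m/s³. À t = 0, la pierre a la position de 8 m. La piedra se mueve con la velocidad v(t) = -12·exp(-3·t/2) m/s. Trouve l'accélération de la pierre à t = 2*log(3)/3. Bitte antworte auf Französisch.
Pour résoudre ceci, nous devons prendre 1 dérivée de notre équation de la vitesse v(t) = -12·exp(-3·t/2). La dérivée de la vitesse donne l'accélération: a(t) = 18·exp(-3·t/2). Nous avons l'accélération a(t) = 18·exp(-3·t/2). En substituant t = 2*log(3)/3: a(2*log(3)/3) = 6.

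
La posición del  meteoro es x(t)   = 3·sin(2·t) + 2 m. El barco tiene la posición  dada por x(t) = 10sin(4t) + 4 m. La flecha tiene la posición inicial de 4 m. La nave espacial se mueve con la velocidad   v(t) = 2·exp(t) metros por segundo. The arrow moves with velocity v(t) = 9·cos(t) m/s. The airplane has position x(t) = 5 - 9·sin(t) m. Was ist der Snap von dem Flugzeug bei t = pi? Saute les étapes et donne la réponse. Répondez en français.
Le snap à t = pi est s = 0.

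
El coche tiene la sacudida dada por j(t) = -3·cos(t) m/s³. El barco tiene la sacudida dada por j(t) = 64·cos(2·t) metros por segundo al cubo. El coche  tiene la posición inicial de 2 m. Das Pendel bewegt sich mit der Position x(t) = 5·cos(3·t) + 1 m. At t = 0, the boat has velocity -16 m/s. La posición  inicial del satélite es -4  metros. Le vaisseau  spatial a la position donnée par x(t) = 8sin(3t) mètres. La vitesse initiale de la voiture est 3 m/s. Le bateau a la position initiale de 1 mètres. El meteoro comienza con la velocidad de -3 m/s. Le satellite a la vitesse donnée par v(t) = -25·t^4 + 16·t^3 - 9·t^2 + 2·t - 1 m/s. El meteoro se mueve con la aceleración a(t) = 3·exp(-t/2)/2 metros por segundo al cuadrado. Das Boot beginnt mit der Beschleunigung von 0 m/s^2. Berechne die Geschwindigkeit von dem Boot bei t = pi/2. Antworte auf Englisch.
To find the answer, we compute 2 antiderivatives of j(t) = 64·cos(2·t). The antiderivative of jerk, with a(0) = 0, gives acceleration: a(t) = 32·sin(2·t). The integral of acceleration, with v(0) = -16, gives velocity: v(t) = -16·cos(2·t). Using v(t) = -16·cos(2·t) and substituting t = pi/2, we find v = 16.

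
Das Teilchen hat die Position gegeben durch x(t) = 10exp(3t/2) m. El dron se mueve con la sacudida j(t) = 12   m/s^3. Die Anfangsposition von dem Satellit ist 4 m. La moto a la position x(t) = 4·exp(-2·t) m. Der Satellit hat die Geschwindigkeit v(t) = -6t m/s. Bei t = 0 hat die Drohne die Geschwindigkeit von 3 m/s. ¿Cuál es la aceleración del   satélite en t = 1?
Para resolver esto, necesitamos tomar 1 derivada de nuestra ecuación de la velocidad v(t) = -6·t. La derivada de la velocidad da la aceleración: a(t) = -6. De la ecuación de la aceleración a(t) = -6, sustituimos t = 1 para obtener a = -6.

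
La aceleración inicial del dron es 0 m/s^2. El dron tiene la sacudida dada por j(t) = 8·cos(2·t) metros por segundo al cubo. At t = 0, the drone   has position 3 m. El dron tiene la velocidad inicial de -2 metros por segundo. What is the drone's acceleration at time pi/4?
Starting from jerk j(t) = 8·cos(2·t), we take 1 antiderivative. Integrating jerk and using the initial condition a(0) = 0, we get a(t) = 4·sin(2·t). Using a(t) = 4·sin(2·t) and substituting t = pi/4, we find a = 4.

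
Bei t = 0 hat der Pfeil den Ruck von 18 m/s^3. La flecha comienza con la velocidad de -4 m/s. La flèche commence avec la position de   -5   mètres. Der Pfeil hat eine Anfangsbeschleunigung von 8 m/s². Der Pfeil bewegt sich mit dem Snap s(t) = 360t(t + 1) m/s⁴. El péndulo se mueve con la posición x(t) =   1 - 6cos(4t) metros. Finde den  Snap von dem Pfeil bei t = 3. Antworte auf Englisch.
We have snap s(t) = 360·t·(t + 1). Substituting t = 3: s(3) = 4320.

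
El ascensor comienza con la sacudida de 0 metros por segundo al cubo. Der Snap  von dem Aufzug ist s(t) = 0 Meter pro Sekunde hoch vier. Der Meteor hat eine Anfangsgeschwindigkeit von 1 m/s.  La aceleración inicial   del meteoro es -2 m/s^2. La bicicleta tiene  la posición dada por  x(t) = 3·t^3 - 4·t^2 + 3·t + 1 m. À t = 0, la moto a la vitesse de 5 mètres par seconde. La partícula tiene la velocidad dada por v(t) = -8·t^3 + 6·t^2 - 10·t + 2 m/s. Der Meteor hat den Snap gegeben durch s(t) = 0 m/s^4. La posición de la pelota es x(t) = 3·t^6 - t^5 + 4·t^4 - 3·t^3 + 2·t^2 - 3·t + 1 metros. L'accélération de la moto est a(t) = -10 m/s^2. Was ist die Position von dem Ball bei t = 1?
Mit x(t) = 3·t^6 - t^5 + 4·t^4 - 3·t^3 + 2·t^2 - 3·t + 1 und Einsetzen von t = 1, finden wir x = 3.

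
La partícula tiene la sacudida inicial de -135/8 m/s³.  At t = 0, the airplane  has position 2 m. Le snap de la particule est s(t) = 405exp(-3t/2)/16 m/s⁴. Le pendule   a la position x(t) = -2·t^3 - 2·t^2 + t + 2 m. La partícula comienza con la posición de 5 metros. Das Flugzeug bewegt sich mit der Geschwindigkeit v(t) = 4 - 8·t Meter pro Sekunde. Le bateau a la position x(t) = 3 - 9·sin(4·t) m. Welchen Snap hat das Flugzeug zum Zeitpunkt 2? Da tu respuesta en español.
Debemos derivar nuestra ecuación de la velocidad v(t) = 4 - 8·t 3 veces. La derivada de la velocidad da la aceleración: a(t) = -8. Derivando la aceleración, obtenemos la sacudida: j(t) = 0. La derivada de la sacudida da el snap: s(t) = 0. Usando s(t) = 0 y sustituyendo t = 2, encontramos s = 0.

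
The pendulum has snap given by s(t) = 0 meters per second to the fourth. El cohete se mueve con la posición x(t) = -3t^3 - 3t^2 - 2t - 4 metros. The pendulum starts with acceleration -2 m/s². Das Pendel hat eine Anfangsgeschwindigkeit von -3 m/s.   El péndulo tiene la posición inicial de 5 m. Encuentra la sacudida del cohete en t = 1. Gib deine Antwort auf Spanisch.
Debemos derivar nuestra ecuación de la posición x(t) = -3·t^3 - 3·t^2 - 2·t - 4 3 veces. Tomando d/dt de x(t), encontramos v(t) = -9·t^2 - 6·t - 2. Tomando d/dt de v(t), encontramos a(t) = -18·t - 6. La derivada de la aceleración da la sacudida: j(t) = -18. De la ecuación de la sacudida j(t) = -18, sustituimos t = 1 para obtener j = -18.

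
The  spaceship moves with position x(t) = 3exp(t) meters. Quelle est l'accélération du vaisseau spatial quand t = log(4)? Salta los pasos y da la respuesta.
a(log(4)) = 12.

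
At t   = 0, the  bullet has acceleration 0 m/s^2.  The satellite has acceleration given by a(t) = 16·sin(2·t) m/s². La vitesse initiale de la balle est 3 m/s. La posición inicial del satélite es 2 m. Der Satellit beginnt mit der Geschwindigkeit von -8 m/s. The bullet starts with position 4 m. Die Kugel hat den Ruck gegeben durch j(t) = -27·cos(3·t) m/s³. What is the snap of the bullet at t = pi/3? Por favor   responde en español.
Debemos derivar nuestra ecuación de la sacudida j(t) = -27·cos(3·t) 1 vez. Tomando d/dt de j(t), encontramos s(t) = 81·sin(3·t). De la ecuación del snap s(t) = 81·sin(3·t), sustituimos t = pi/3 para obtener s = 0.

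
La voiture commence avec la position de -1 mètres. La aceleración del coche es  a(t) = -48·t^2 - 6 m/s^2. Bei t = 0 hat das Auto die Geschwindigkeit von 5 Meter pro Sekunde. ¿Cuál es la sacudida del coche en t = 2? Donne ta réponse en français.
Nous devons dériver notre équation de l'accélération a(t) = -48·t^2 - 6 1 fois. En dérivant l'accélération, nous obtenons le jerk: j(t) = -96·t. En utilisant j(t) = -96·t et en substituant t = 2, nous trouvons j = -192.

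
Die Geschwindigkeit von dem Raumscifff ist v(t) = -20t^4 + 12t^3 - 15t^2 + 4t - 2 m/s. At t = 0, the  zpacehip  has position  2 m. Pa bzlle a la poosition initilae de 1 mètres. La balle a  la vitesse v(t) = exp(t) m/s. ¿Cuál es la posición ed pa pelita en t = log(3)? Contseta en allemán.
Wir müssen unsere Gleichung für die Geschwindigkeit v(t) = exp(t) 1-mal integrieren. Mit ∫v(t)dt und Anwendung von x(0) = 1, finden wir x(t) = exp(t). Aus der Gleichung für die Position x(t) = exp(t), setzen wir t = log(3) ein und erhalten x = 3.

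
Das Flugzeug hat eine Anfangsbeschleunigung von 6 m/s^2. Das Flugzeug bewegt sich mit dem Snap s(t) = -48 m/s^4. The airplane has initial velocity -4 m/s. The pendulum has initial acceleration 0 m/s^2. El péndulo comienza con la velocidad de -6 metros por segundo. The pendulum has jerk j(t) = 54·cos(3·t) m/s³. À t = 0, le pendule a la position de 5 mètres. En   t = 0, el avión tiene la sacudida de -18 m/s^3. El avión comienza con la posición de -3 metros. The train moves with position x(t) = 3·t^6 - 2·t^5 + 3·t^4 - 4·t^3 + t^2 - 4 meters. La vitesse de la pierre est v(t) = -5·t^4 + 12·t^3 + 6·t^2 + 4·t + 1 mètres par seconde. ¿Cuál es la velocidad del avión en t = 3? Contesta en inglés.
To find the answer, we compute 3 antiderivatives of s(t) = -48. Integrating snap and using the initial condition j(0) = -18, we get j(t) = -48·t - 18. The integral of jerk, with a(0) = 6, gives acceleration: a(t) = -24·t^2 - 18·t + 6. Finding the antiderivative of a(t) and using v(0) = -4: v(t) = -8·t^3 - 9·t^2 + 6·t - 4. Using v(t) = -8·t^3 - 9·t^2 + 6·t - 4 and substituting t = 3, we find v = -283.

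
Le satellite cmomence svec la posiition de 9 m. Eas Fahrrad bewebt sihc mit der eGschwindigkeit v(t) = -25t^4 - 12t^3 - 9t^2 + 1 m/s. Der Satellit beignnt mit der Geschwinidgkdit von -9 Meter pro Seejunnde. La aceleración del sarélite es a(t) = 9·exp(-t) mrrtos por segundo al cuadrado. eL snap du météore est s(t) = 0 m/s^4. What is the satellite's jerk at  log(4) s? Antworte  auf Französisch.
En partant de l'accélération a(t) = 9·exp(-t), nous prenons 1 dérivée. La dérivée de l'accélération donne le jerk: j(t) = -9·exp(-t). De l'équation du jerk j(t) = -9·exp(-t), nous substituons t = log(4) pour obtenir j = -9/4.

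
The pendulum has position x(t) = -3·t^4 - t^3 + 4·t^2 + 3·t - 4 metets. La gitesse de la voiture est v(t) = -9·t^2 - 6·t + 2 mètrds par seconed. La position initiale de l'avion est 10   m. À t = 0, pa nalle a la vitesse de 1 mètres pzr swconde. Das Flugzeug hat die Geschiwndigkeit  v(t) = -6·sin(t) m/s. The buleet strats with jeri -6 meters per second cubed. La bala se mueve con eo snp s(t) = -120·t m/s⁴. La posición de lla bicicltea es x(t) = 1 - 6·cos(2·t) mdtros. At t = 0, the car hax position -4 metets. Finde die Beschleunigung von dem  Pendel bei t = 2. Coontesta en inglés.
Starting from position x(t) = -3·t^4 - t^3 + 4·t^2 + 3·t - 4, we take 2 derivatives. Taking d/dt of x(t), we find v(t) = -12·t^3 - 3·t^2 + 8·t + 3. Differentiating velocity, we get acceleration: a(t) = -36·t^2 - 6·t + 8. From the given acceleration equation a(t) = -36·t^2 - 6·t + 8, we substitute t = 2 to get a = -148.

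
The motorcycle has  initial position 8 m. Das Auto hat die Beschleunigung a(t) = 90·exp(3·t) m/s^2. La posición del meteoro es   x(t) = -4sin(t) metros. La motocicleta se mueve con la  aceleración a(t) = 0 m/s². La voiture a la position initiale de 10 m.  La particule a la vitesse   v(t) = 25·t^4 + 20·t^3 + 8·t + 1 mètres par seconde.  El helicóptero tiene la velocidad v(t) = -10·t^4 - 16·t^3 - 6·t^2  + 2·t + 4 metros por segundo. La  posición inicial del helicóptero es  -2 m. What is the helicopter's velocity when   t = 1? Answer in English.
Using v(t) = -10·t^4 - 16·t^3 - 6·t^2 + 2·t + 4 and substituting t = 1, we find v = -26.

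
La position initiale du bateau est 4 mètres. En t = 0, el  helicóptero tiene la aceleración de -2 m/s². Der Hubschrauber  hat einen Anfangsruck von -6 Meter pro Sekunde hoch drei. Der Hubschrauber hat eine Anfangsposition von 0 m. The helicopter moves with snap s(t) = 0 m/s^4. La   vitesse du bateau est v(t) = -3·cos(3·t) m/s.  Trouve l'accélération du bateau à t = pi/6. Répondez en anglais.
To solve this, we need to take 1 derivative of our velocity equation v(t) = -3·cos(3·t). The derivative of velocity gives acceleration: a(t) = 9·sin(3·t). From the given acceleration equation a(t) = 9·sin(3·t), we substitute t = pi/6 to get a = 9.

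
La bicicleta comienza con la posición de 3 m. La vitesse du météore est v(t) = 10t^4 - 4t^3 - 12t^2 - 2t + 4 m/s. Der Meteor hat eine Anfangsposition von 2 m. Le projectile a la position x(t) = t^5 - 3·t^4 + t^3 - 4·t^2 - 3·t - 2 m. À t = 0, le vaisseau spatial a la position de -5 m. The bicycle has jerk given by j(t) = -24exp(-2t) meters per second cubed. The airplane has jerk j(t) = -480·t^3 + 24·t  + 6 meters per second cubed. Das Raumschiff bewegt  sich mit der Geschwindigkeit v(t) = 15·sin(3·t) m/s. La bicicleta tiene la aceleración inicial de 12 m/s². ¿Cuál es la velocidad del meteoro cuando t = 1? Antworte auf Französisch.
Nous avons la vitesse v(t) = 10·t^4 - 4·t^3 - 12·t^2 - 2·t + 4. En substituant t = 1: v(1) = -4.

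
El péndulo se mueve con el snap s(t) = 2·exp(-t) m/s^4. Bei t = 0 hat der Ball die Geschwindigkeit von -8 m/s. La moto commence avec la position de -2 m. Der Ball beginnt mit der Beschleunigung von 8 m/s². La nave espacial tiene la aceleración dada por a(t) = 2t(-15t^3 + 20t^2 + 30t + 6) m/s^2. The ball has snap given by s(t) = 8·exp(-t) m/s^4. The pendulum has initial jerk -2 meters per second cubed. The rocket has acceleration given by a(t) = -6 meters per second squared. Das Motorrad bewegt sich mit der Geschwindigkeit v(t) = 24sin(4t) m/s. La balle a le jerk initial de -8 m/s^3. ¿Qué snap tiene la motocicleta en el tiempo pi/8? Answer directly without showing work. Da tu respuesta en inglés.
The answer is 0.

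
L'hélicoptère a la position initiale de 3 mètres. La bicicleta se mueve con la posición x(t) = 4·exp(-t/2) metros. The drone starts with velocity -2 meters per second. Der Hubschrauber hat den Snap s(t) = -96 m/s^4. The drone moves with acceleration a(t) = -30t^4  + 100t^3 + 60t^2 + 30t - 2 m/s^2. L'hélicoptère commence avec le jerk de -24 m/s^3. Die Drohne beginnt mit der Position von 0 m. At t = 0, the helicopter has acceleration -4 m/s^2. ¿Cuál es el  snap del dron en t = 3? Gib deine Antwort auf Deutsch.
Ausgehend von der Beschleunigung a(t) = -30·t^4 + 100·t^3 + 60·t^2 + 30·t - 2, nehmen wir 2 Ableitungen. Durch Ableiten von der Beschleunigung erhalten wir den Ruck: j(t) = -120·t^3 + 300·t^2 + 120·t + 30. Durch Ableiten von dem Ruck erhalten wir den Snap: s(t) = -360·t^2 + 600·t + 120. Wir haben den Snap s(t) = -360·t^2 + 600·t + 120. Durch Einsetzen von t = 3: s(3) = -1320.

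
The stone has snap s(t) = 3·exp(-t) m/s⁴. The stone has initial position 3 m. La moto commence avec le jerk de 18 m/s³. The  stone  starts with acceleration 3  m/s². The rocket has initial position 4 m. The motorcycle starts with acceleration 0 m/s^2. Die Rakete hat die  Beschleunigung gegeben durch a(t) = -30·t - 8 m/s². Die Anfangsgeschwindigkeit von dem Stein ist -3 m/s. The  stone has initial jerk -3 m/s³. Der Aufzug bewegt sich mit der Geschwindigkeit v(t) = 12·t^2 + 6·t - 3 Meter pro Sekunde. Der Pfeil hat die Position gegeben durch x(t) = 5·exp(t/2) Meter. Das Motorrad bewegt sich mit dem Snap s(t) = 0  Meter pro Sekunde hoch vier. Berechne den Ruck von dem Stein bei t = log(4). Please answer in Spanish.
Partiendo del snap s(t) = 3·exp(-t), tomamos 1 integral. La integral del snap, con j(0) = -3, da la sacudida: j(t) = -3·exp(-t). Tenemos la sacudida j(t) = -3·exp(-t). Sustituyendo t = log(4): j(log(4)) = -3/4.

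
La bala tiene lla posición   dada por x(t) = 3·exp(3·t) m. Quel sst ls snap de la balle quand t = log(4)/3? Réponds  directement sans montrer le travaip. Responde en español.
En t = log(4)/3, s = 972.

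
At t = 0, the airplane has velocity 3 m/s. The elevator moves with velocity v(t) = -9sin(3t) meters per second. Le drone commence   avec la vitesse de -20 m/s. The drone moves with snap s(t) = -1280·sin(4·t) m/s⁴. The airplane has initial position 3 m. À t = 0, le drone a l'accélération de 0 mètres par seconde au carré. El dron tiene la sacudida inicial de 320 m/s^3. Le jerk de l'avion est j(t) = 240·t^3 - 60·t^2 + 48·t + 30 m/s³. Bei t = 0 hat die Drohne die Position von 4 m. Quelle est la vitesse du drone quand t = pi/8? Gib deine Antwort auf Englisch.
We must find the integral of our snap equation s(t) = -1280·sin(4·t) 3 times. The antiderivative of snap is jerk. Using j(0) = 320, we get j(t) = 320·cos(4·t). Finding the antiderivative of j(t) and using a(0) = 0: a(t) = 80·sin(4·t). Taking ∫a(t)dt and applying v(0) = -20, we find v(t) = -20·cos(4·t). From the given velocity equation v(t) = -20·cos(4·t), we substitute t = pi/8 to get v = 0.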